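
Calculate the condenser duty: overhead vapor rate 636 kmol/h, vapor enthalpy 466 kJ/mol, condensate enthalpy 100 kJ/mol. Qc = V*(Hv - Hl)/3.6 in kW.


Qc = 636 * (466 - 100) / 3.6 = 636 * 366 / 3.6 = 64660

64660 kW


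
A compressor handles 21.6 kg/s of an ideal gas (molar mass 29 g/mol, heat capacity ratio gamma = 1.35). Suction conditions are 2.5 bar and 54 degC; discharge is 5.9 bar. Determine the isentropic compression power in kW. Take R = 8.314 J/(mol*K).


Isentropic work: W = m*(gamma/(gamma-1))*(R*T1/MW)*((P2/P1)^((gamma-1)/gamma) - 1)
T1 = 54 + 273.15 = 327.15 K
Pressure ratio = 5.9 / 2.5 = 2.36
Exponent = (1.35 - 1)/1.35 = 0.259259
(P2/P1)^exp - 1 = 2.36^0.259259 - 1 = 0.24934
W = 21.6 * 1.35 / 0.35 * 8.314 * 327.15 / 29 * 0.24934 = 1948

1948 kW


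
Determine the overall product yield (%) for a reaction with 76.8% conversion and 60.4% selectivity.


Overall yield = conversion (%) * selectivity (%) / 100
Conversion = 76.8%, Selectivity = 60.4%
Y = 76.8 * 60.4 / 100
= 46.3872 %

46.3872 %


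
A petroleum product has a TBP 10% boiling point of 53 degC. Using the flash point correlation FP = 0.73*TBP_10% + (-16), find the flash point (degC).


FP = 0.73 * 53 + (-16) = 22.69

22.69 degC


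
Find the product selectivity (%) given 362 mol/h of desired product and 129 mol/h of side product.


Selectivity = desired / (desired + undesired) * 100
Total products = 362 + 129 = 491 mol/h
S = 362 / 491 * 100
= 0.7373 * 100
= 73.73 %

73.73 %


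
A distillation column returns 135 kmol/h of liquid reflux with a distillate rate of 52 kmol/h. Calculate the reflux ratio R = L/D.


Reflux ratio definition: R = L / D (liquid returned / distillate withdrawn)
L = 135 kmol/h, D = 52 kmol/h
R = 135 / 52 = 2.596

2.596


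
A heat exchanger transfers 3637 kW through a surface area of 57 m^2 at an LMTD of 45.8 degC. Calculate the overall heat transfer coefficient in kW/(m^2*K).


From Q = U*A*LMTD, U = Q / (A * LMTD)
U = 3637 / (57 * 45.8) = 3637 / 2610.6 = 1.393

1.393 kW/(m^2*K)


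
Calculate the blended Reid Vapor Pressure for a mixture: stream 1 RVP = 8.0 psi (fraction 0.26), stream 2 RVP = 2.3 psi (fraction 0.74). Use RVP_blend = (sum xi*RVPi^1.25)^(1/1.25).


Chevron index: RVP_blend = (sum xi*RVPi^1.25)^(1/1.25)
RVP^1.25 terms: 0.26 * 8.0^1.25 + 0.74 * 2.3^1.25 = 5.59413
RVP_blend = 5.59413^(1/1.25) = 3.964

3.964 psi


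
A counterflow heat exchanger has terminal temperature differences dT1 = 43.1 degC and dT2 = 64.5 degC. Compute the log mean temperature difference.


LMTD = (dT1 - dT2) / ln(dT1/dT2)
= (43.1 - 64.5) / ln(43.1 / 64.5) = -21.4 / -0.403142 = 53.08

53.08 degC


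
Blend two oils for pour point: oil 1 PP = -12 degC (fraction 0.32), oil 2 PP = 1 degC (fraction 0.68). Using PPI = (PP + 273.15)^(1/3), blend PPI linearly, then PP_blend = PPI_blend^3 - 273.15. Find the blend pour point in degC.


PPI_1 = (-12 + 273.15)^(1/3) = 6.391901
PPI_2 = (1 + 273.15)^(1/3) = 6.49625
PPI_blend = 0.32 * 6.391901 + 0.68 * 6.49625 = 6.462858
PP_blend = 6.462858^3 - 273.15 = 269.9441 - 273.15 = -3.21

-3.21 degC


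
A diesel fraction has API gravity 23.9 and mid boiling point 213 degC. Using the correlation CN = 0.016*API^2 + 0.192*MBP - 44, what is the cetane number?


CN = 0.016 * 23.9^2 + 0.192 * 213 - 44
CN = 9.13936 + 40.896 - 44 = 6.03536

6.03536


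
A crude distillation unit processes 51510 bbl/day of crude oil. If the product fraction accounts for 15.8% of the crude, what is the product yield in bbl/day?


Crude throughput = 51510 bbl/day
Fraction yield = 15.8%
yield = throughput * fraction / 100
yield = 51510 * 15.8 / 100 = 8138.58

8138.58 bbl/day


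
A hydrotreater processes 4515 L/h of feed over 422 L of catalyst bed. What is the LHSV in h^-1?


LHSV = volumetric feed rate / catalyst volume
= 4515 L/h / 422 L
= 10.70 h^-1

10.70 h^-1


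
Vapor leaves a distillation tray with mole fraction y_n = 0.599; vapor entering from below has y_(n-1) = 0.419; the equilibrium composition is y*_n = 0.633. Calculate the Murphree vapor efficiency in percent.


Murphree vapor efficiency: EMV = (y_n - y_(n-1)) / (y*_n - y_(n-1)) * 100
EMV = (0.599 - 0.419) / (0.633 - 0.419) * 100 = 0.18 / 0.214 * 100 = 84.11

84.11 %


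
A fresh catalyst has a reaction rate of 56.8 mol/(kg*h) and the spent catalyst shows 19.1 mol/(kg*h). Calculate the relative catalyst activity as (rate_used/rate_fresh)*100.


Activity (%) = (rate_used / rate_fresh) * 100
rate_used = 19.1, rate_fresh = 56.8
= (19.1 / 56.8) * 100
= 0.3363 * 100 = 33.63

33.63 %


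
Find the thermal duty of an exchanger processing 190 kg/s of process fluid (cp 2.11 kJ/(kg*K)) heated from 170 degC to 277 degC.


Q = m_dot * cp * delta_T
delta_T = 277 - 170 = 107 K
Q = 190 * 2.11 * 107
= 400.9 * 107
= 42896.3 kW

42896.3 kW


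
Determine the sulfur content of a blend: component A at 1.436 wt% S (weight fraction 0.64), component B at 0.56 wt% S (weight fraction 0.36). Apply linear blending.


Linear sulfur blending: S_blend = x1*S1 + x2*S2
Contribution 1: 0.64 * 1.436 = 0.91904 wt%
Contribution 2: 0.36 * 0.56 = 0.2016 wt%
S_blend = 0.91904 + 0.2016 = 1.12064

1.12064 wt%


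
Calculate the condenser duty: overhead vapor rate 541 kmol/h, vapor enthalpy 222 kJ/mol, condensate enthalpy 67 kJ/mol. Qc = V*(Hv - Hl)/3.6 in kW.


Qc = 541 * (222 - 67) / 3.6 = 541 * 155 / 3.6 = 23290

23290 kW


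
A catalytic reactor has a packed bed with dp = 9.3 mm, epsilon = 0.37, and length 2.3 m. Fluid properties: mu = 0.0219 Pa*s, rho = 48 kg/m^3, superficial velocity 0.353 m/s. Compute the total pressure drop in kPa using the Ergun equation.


dp = 9.3 mm = 0.0093 m
Viscous term = 150*0.0219*0.353*(1-0.37)^2 / (0.0093^2*0.37^3) = 105056
Inertial term = 1.75*48*0.353^2*(1-0.37) / (0.0093*0.37^3) = 13998.5
dP/L = 105056 + 13998.5 = 119054 Pa/m
dP = 119054 * 2.3 / 1000 = 273.8 kPa

273.8 kPa


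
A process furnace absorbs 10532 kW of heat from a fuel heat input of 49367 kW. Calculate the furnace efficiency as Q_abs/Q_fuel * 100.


Furnace efficiency = Q_absorbed / Q_fuel * 100
= 10532 / 49367 * 100 = 21.33

21.33 %


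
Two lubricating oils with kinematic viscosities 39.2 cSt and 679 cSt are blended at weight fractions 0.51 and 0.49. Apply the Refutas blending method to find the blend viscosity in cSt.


Refutas method: VBN_i = 14.534*ln(ln(visc_i + 0.8)) + 10.975, blended linearly by mass fraction; since VBN is linear in VBI_i = ln(ln(visc_i + 0.8)) and the fractions sum to 1, blend VBI directly: visc = exp(exp(VBI_blend)) - 0.8
VBI_1 = ln(ln(39.2 + 0.8)) = 1.30532
VBI_2 = ln(ln(679 + 0.8)) = 1.87515
VBI_blend = 0.51 * 1.30532 + 0.49 * 1.87515 = 1.58454
visc_blend = exp(exp(1.58454)) - 0.8 = 130.4

130.4 cSt


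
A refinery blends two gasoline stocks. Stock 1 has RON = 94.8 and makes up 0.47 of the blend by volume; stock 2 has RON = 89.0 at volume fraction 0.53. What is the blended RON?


Linear blending: RON_blend = sum(vi * RONi)
Contribution 1: 0.47 * 94.8 = 44.556
Contribution 2: 0.53 * 89.0 = 47.17
RON_blend = 44.556 + 47.17 = 91.726

91.726


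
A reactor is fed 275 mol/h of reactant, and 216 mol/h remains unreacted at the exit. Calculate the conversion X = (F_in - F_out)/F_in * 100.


X = (F_in - F_out) / F_in * 100
Moles reacted = 275 - 216 = 59
X = 59 / 275 * 100
= 0.2145 * 100
= 21.45 %

21.45 %


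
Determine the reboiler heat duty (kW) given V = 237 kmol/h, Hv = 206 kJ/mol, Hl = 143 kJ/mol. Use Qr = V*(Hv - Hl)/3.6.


Qr = 237 * (206 - 143) / 3.6 = 237 * 63 / 3.6 = 4148

4148 kW


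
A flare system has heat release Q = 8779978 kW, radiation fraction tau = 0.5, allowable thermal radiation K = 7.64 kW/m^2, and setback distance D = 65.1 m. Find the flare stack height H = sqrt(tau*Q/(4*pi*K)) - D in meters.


tau*Q/(4*pi*K) = 0.5 * 8779978 / (4 * pi * 7.64) = 45725.7
sqrt(45725.7) = 213.836
H = 213.836 - 65.1 = 148.7

148.7 m


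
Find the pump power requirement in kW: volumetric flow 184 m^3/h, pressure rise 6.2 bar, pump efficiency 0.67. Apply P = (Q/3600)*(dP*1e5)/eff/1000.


Q = 184 / 3600 = 0.0511111 m^3/s
P = 0.0511111 * (6.2 * 1e5) / 0.67 / 1000 = 47.30

47.30 kW


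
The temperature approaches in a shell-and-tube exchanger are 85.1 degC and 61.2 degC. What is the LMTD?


LMTD = (dT1 - dT2) / ln(dT1/dT2)
= (85.1 - 61.2) / ln(85.1 / 61.2) = 23.9 / 0.32968 = 72.49

72.49 degC


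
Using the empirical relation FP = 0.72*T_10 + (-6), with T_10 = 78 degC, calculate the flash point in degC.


FP = 0.72 * 78 + (-6) = 50.16

50.16 degC


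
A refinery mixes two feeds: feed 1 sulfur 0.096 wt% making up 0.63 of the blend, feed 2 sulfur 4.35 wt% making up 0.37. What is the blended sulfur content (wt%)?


Linear sulfur blending: S_blend = x1*S1 + x2*S2
Contribution 1: 0.63 * 0.096 = 0.06048 wt%
Contribution 2: 0.37 * 4.35 = 1.6095 wt%
S_blend = 0.06048 + 1.6095 = 1.66998

1.66998 wt%


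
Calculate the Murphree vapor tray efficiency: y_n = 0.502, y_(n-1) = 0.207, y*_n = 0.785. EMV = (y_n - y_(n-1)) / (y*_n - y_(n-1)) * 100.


Murphree vapor efficiency: EMV = (y_n - y_(n-1)) / (y*_n - y_(n-1)) * 100
EMV = (0.502 - 0.207) / (0.785 - 0.207) * 100 = 0.295 / 0.578 * 100 = 51.04

51.04 %


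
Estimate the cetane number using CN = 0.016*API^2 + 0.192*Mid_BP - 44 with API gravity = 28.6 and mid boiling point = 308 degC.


CN = 0.016 * 28.6^2 + 0.192 * 308 - 44
CN = 13.08736 + 59.136 - 44 = 28.22336

28.22336


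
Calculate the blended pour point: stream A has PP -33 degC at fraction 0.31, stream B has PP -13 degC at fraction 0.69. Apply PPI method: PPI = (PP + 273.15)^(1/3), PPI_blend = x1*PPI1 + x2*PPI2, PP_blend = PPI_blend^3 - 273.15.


PPI_1 = (-33 + 273.15)^(1/3) = 6.215759
PPI_2 = (-13 + 273.15)^(1/3) = 6.383731
PPI_blend = 0.31 * 6.215759 + 0.69 * 6.383731 = 6.33166
PP_blend = 6.33166^3 - 273.15 = 253.8357 - 273.15 = -19.31

-19.31 degC


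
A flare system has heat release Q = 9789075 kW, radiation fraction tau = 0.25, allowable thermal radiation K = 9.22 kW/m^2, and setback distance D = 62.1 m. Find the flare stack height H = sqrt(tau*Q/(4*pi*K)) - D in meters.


tau*Q/(4*pi*K) = 0.25 * 9789075 / (4 * pi * 9.22) = 21122.3
sqrt(21122.3) = 145.335
H = 145.335 - 62.1 = 83.24

83.24 m


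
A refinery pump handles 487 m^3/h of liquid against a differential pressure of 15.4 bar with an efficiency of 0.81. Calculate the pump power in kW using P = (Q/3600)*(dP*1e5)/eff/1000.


Q = 487 / 3600 = 0.135278 m^3/s
P = 0.135278 * (15.4 * 1e5) / 0.81 / 1000 = 257.2

257.2 kW


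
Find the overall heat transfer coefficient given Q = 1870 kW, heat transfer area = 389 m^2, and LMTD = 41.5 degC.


From Q = U*A*LMTD, U = Q / (A * LMTD)
U = 1870 / (389 * 41.5) = 1870 / 16143.5 = 0.1158

0.1158 kW/(m^2*K)


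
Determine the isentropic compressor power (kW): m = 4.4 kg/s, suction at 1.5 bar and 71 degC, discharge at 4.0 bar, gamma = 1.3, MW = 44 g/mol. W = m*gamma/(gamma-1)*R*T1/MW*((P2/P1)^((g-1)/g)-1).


Isentropic work: W = m*(gamma/(gamma-1))*(R*T1/MW)*((P2/P1)^((gamma-1)/gamma) - 1)
T1 = 71 + 273.15 = 344.15 K
Pressure ratio = 4.0 / 1.5 = 2.66667
Exponent = (1.3 - 1)/1.3 = 0.230769
(P2/P1)^exp - 1 = 2.66667^0.230769 - 1 = 0.254009
W = 4.4 * 1.3 / 0.3 * 8.314 * 344.15 / 44 * 0.254009 = 314.9

314.9 kW


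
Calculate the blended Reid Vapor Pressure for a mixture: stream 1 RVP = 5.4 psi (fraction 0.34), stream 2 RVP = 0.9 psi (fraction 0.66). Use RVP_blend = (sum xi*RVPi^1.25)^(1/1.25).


Chevron index: RVP_blend = (sum xi*RVPi^1.25)^(1/1.25)
RVP^1.25 terms: 0.34 * 5.4^1.25 + 0.66 * 0.9^1.25 = 3.37735
RVP_blend = 3.37735^(1/1.25) = 2.648

2.648 psi


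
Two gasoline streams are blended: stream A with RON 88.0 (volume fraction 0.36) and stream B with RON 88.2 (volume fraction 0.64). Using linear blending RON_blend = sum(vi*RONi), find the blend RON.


Linear blending: RON_blend = sum(vi * RONi)
Contribution 1: 0.36 * 88.0 = 31.68
Contribution 2: 0.64 * 88.2 = 56.448
RON_blend = 31.68 + 56.448 = 88.128

88.128


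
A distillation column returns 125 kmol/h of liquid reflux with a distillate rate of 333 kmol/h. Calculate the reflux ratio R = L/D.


Reflux ratio definition: R = L / D (liquid returned / distillate withdrawn)
L = 125 kmol/h, D = 333 kmol/h
R = 125 / 333 = 0.3754

0.3754


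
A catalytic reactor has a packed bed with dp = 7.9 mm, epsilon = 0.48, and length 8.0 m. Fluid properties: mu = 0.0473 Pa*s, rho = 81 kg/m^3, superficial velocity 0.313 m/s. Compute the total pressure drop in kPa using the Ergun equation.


dp = 7.9 mm = 0.0079 m
Viscous term = 150*0.0473*0.313*(1-0.48)^2 / (0.0079^2*0.48^3) = 87001.3
Inertial term = 1.75*81*0.313^2*(1-0.48) / (0.0079*0.48^3) = 8265.41
dP/L = 87001.3 + 8265.41 = 95266.7 Pa/m
dP = 95266.7 * 8.0 / 1000 = 762.1 kPa

762.1 kPa


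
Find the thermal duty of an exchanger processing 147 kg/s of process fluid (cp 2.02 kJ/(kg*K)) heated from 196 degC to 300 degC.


Q = m_dot * cp * delta_T
delta_T = 300 - 196 = 104 K
Q = 147 * 2.02 * 104
= 296.94 * 104
= 30881.76 kW

30881.76 kW


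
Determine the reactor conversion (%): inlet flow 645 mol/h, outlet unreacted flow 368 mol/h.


X = (F_in - F_out) / F_in * 100
Moles reacted = 645 - 368 = 277
X = 277 / 645 * 100
= 0.4295 * 100
= 42.95 %

42.95 %


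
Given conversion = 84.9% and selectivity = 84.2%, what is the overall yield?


Overall yield = conversion (%) * selectivity (%) / 100
Conversion = 84.9%, Selectivity = 84.2%
Y = 84.9 * 84.2 / 100
= 71.4858 %

71.4858 %


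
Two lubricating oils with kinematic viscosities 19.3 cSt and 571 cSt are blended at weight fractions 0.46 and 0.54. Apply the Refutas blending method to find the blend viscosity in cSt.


Refutas method: VBN_i = 14.534*ln(ln(visc_i + 0.8)) + 10.975, blended linearly by mass fraction; since VBN is linear in VBI_i = ln(ln(visc_i + 0.8)) and the fractions sum to 1, blend VBI directly: visc = exp(exp(VBI_blend)) - 0.8
VBI_1 = ln(ln(19.3 + 0.8)) = 1.09885
VBI_2 = ln(ln(571 + 0.8)) = 1.84826
VBI_blend = 0.46 * 1.09885 + 0.54 * 1.84826 = 1.50353
visc_blend = exp(exp(1.50353)) - 0.8 = 89.00

89.00 cSt


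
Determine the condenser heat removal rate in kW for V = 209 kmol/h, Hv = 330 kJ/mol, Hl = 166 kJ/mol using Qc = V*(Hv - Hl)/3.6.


Qc = 209 * (330 - 166) / 3.6 = 209 * 164 / 3.6 = 9521

9521 kW


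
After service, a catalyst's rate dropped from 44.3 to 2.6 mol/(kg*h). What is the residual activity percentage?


Activity (%) = (rate_used / rate_fresh) * 100
rate_used = 2.6, rate_fresh = 44.3
= (2.6 / 44.3) * 100
= 0.05869 * 100 = 5.869

5.869 %


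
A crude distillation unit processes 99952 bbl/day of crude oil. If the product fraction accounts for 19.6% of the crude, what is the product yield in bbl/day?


Crude throughput = 99952 bbl/day
Fraction yield = 19.6%
yield = throughput * fraction / 100
yield = 99952 * 19.6 / 100 = 19590.592

19590.592 bbl/day


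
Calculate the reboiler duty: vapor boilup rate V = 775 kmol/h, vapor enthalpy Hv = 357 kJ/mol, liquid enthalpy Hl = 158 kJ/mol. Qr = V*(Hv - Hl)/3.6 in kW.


Qr = 775 * (357 - 158) / 3.6 = 775 * 199 / 3.6 = 42840

42840 kW


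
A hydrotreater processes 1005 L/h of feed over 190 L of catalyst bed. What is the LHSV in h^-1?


LHSV = volumetric feed rate / catalyst volume
= 1005 L/h / 190 L
= 5.289 h^-1

5.289 h^-1


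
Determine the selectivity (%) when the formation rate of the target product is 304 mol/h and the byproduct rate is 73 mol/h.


Selectivity = desired / (desired + undesired) * 100
Total products = 304 + 73 = 377 mol/h
S = 304 / 377 * 100
= 0.8064 * 100
= 80.64 %

80.64 %


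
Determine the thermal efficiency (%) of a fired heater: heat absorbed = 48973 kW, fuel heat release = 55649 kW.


Furnace efficiency = Q_absorbed / Q_fuel * 100
= 48973 / 55649 * 100 = 88.00

88.00 %


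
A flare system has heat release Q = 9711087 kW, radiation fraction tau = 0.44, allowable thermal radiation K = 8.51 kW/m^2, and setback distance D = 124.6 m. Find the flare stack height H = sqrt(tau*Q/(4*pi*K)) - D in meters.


tau*Q/(4*pi*K) = 0.44 * 9711087 / (4 * pi * 8.51) = 39955.9
sqrt(39955.9) = 199.89
H = 199.89 - 124.6 = 75.29

75.29 m


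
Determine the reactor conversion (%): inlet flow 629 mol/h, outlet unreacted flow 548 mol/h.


X = (F_in - F_out) / F_in * 100
Moles reacted = 629 - 548 = 81
X = 81 / 629 * 100
= 0.1288 * 100
= 12.88 %

12.88 %


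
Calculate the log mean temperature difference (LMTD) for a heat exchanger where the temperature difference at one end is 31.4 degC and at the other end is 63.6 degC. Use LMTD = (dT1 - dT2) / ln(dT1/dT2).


LMTD = (dT1 - dT2) / ln(dT1/dT2)
= (31.4 - 63.6) / ln(31.4 / 63.6) = -32.2 / -0.705806 = 45.62

45.62 degC


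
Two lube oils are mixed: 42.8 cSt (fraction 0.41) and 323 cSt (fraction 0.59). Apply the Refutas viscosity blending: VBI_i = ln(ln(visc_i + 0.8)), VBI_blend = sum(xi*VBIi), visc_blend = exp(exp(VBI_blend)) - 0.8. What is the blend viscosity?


Refutas method: VBN_i = 14.534*ln(ln(visc_i + 0.8)) + 10.975, blended linearly by mass fraction; since VBN is linear in VBI_i = ln(ln(visc_i + 0.8)) and the fractions sum to 1, blend VBI directly: visc = exp(exp(VBI_blend)) - 0.8
VBI_1 = ln(ln(42.8 + 0.8)) = 1.32842
VBI_2 = ln(ln(323 + 0.8)) = 1.75443
VBI_blend = 0.41 * 1.32842 + 0.59 * 1.75443 = 1.57977
visc_blend = exp(exp(1.57977)) - 0.8 = 127.4

127.4 cSt


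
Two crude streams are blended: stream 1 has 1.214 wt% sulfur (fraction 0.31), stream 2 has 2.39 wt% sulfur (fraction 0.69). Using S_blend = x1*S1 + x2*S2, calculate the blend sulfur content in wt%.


Linear sulfur blending: S_blend = x1*S1 + x2*S2
Contribution 1: 0.31 * 1.214 = 0.37634 wt%
Contribution 2: 0.69 * 2.39 = 1.6491 wt%
S_blend = 0.37634 + 1.6491 = 2.02544

2.02544 wt%


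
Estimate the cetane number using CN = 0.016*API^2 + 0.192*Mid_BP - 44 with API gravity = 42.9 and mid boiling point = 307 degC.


CN = 0.016 * 42.9^2 + 0.192 * 307 - 44
CN = 29.44656 + 58.944 - 44 = 44.39056

44.39056


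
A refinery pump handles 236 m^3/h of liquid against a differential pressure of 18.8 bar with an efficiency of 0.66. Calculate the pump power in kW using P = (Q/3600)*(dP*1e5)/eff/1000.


Q = 236 / 3600 = 0.0655556 m^3/s
P = 0.0655556 * (18.8 * 1e5) / 0.66 / 1000 = 186.7

186.7 kW


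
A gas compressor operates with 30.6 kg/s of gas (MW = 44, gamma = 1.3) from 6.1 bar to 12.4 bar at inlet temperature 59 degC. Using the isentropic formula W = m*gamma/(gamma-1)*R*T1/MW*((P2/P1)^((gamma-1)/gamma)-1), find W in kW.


Isentropic work: W = m*(gamma/(gamma-1))*(R*T1/MW)*((P2/P1)^((gamma-1)/gamma) - 1)
T1 = 59 + 273.15 = 332.15 K
Pressure ratio = 12.4 / 6.1 = 2.03279
Exponent = (1.3 - 1)/1.3 = 0.230769
(P2/P1)^exp - 1 = 2.03279^0.230769 - 1 = 0.177872
W = 30.6 * 1.3 / 0.3 * 8.314 * 332.15 / 44 * 0.177872 = 1480

1480 kW


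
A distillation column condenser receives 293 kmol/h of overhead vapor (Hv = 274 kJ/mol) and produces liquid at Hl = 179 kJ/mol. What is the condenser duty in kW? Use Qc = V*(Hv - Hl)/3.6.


Qc = 293 * (274 - 179) / 3.6 = 293 * 95 / 3.6 = 7732

7732 kW


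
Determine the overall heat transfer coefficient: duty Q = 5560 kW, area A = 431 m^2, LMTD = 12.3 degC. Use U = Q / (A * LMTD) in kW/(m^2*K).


From Q = U*A*LMTD, U = Q / (A * LMTD)
U = 5560 / (431 * 12.3) = 5560 / 5301.3 = 1.049

1.049 kW/(m^2*K)


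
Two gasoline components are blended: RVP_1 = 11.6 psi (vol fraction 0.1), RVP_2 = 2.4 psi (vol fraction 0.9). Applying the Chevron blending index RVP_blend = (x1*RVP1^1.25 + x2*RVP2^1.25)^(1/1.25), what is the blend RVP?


Chevron index: RVP_blend = (sum xi*RVPi^1.25)^(1/1.25)
RVP^1.25 terms: 0.1 * 11.6^1.25 + 0.9 * 2.4^1.25 = 4.82926
RVP_blend = 4.82926^(1/1.25) = 3.525

3.525 psi


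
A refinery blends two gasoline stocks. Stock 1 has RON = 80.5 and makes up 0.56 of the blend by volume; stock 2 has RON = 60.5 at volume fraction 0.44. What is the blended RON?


Linear blending: RON_blend = sum(vi * RONi)
Contribution 1: 0.56 * 80.5 = 45.08
Contribution 2: 0.44 * 60.5 = 26.62
RON_blend = 45.08 + 26.62 = 71.7

71.7


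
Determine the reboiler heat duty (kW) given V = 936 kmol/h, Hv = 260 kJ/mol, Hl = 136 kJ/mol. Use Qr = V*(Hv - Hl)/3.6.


Qr = 936 * (260 - 136) / 3.6 = 936 * 124 / 3.6 = 32240

32240 kW


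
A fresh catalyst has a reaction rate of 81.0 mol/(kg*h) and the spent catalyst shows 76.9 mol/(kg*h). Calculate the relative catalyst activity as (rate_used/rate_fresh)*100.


Activity (%) = (rate_used / rate_fresh) * 100
rate_used = 76.9, rate_fresh = 81.0
= (76.9 / 81.0) * 100
= 0.9494 * 100 = 94.94

94.94 %


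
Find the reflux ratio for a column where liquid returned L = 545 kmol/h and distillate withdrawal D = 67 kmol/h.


Reflux ratio definition: R = L / D (liquid returned / distillate withdrawn)
L = 545 kmol/h, D = 67 kmol/h
R = 545 / 67 = 8.134

8.134


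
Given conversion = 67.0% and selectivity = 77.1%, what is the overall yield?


Overall yield = conversion (%) * selectivity (%) / 100
Conversion = 67.0%, Selectivity = 77.1%
Y = 67.0 * 77.1 / 100
= 51.657 %

51.657 %


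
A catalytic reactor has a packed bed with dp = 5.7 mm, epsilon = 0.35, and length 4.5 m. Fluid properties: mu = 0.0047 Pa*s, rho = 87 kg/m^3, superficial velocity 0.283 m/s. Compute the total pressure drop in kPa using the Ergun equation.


dp = 5.7 mm = 0.0057 m
Viscous term = 150*0.0047*0.283*(1-0.35)^2 / (0.0057^2*0.35^3) = 60513
Inertial term = 1.75*87*0.283^2*(1-0.35) / (0.0057*0.35^3) = 32431.3
dP/L = 60513 + 32431.3 = 92944.3 Pa/m
dP = 92944.3 * 4.5 / 1000 = 418.2 kPa

418.2 kPa


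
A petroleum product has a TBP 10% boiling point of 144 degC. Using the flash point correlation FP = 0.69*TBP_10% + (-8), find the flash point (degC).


FP = 0.69 * 144 + (-8) = 91.36

91.36 degC


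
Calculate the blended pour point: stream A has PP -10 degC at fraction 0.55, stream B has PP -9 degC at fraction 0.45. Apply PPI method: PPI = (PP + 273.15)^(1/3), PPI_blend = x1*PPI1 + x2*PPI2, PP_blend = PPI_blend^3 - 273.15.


PPI_1 = (-10 + 273.15)^(1/3) = 6.408176
PPI_2 = (-9 + 273.15)^(1/3) = 6.416283
PPI_blend = 0.55 * 6.408176 + 0.45 * 6.416283 = 6.411824
PP_blend = 6.411824^3 - 273.15 = 263.5996 - 273.15 = -9.55

-9.55 degC


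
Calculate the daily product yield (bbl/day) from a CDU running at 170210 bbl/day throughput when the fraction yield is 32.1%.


Crude throughput = 170210 bbl/day
Fraction yield = 32.1%
yield = throughput * fraction / 100
yield = 170210 * 32.1 / 100 = 54637.41

54637.41 bbl/day


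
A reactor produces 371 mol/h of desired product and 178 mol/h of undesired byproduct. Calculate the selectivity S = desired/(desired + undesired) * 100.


Selectivity = desired / (desired + undesired) * 100
Total products = 371 + 178 = 549 mol/h
S = 371 / 549 * 100
= 0.6758 * 100
= 67.58 %

67.58 %


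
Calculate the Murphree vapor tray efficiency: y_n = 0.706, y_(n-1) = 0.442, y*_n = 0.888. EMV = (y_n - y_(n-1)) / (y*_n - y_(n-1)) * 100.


Murphree vapor efficiency: EMV = (y_n - y_(n-1)) / (y*_n - y_(n-1)) * 100
EMV = (0.706 - 0.442) / (0.888 - 0.442) * 100 = 0.264 / 0.446 * 100 = 59.19

59.19 %


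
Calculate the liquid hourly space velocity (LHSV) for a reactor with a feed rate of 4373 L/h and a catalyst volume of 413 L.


LHSV = volumetric feed rate / catalyst volume
= 4373 L/h / 413 L
= 10.59 h^-1

10.59 h^-1


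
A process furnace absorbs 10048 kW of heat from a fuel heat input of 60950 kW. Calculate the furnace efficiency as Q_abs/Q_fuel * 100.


Furnace efficiency = Q_absorbed / Q_fuel * 100
= 10048 / 60950 * 100 = 16.49

16.49 %


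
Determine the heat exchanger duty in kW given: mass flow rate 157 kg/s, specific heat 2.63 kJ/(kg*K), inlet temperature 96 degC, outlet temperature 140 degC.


Q = m_dot * cp * delta_T
delta_T = 140 - 96 = 44 K
Q = 157 * 2.63 * 44
= 412.91 * 44
= 18168.04 kW

18168.04 kW


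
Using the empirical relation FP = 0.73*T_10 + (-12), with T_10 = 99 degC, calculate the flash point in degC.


FP = 0.73 * 99 + (-12) = 60.27

60.27 degC


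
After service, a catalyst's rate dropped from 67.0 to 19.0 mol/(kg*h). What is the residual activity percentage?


Activity (%) = (rate_used / rate_fresh) * 100
rate_used = 19.0, rate_fresh = 67.0
= (19.0 / 67.0) * 100
= 0.2836 * 100 = 28.36

28.36 %


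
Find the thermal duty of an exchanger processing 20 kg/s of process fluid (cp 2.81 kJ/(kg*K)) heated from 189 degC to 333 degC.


Q = m_dot * cp * delta_T
delta_T = 333 - 189 = 144 K
Q = 20 * 2.81 * 144
= 56.2 * 144
= 8092.8 kW

8092.8 kW


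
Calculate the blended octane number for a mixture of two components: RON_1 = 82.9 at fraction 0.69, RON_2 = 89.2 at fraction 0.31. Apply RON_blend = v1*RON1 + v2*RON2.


Linear blending: RON_blend = sum(vi * RONi)
Contribution 1: 0.69 * 82.9 = 57.201
Contribution 2: 0.31 * 89.2 = 27.652
RON_blend = 57.201 + 27.652 = 84.853

84.853


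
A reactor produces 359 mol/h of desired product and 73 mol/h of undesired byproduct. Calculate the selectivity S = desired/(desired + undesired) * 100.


Selectivity = desired / (desired + undesired) * 100
Total products = 359 + 73 = 432 mol/h
S = 359 / 432 * 100
= 0.8310 * 100
= 83.10 %

83.10 %


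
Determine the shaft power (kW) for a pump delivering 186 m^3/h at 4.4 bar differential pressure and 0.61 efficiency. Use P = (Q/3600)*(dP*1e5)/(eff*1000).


Q = 186 / 3600 = 0.0516667 m^3/s
P = 0.0516667 * (4.4 * 1e5) / 0.61 / 1000 = 37.27

37.27 kW


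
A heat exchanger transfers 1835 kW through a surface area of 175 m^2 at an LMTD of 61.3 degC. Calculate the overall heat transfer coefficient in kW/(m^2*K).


From Q = U*A*LMTD, U = Q / (A * LMTD)
U = 1835 / (175 * 61.3) = 1835 / 10727.5 = 0.1711

0.1711 kW/(m^2*K)


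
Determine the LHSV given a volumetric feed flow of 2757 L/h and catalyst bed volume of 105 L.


LHSV = volumetric feed rate / catalyst volume
= 2757 L/h / 105 L
= 26.26 h^-1

26.26 h^-1


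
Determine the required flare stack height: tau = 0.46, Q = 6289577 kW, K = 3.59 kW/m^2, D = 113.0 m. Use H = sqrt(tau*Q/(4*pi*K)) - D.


tau*Q/(4*pi*K) = 0.46 * 6289577 / (4 * pi * 3.59) = 64132
sqrt(64132) = 253.243
H = 253.243 - 113.0 = 140.2

140.2 m


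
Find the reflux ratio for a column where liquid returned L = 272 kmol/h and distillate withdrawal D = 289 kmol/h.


Reflux ratio definition: R = L / D (liquid returned / distillate withdrawn)
L = 272 kmol/h, D = 289 kmol/h
R = 272 / 289 = 0.9412

0.9412


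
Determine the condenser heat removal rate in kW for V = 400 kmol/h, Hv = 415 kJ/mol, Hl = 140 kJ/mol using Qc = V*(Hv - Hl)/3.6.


Qc = 400 * (415 - 140) / 3.6 = 400 * 275 / 3.6 = 30560

30560 kW


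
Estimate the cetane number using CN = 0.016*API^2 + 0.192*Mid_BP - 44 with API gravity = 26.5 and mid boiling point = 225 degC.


CN = 0.016 * 26.5^2 + 0.192 * 225 - 44
CN = 11.236 + 43.2 - 44 = 10.436

10.436


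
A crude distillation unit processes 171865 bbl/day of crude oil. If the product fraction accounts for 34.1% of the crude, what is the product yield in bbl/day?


Crude throughput = 171865 bbl/day
Fraction yield = 34.1%
yield = throughput * fraction / 100
yield = 171865 * 34.1 / 100 = 58605.965

58605.965 bbl/day


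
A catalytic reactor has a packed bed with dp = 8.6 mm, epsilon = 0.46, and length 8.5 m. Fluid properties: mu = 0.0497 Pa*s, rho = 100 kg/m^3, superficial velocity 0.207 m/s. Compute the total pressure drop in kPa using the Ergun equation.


dp = 8.6 mm = 0.0086 m
Viscous term = 150*0.0497*0.207*(1-0.46)^2 / (0.0086^2*0.46^3) = 62507.9
Inertial term = 1.75*100*0.207^2*(1-0.46) / (0.0086*0.46^3) = 4837.27
dP/L = 62507.9 + 4837.27 = 67345.2 Pa/m
dP = 67345.2 * 8.5 / 1000 = 572.4 kPa

572.4 kPa


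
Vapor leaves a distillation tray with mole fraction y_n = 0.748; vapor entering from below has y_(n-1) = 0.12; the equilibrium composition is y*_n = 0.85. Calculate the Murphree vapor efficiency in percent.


Murphree vapor efficiency: EMV = (y_n - y_(n-1)) / (y*_n - y_(n-1)) * 100
EMV = (0.748 - 0.12) / (0.85 - 0.12) * 100 = 0.628 / 0.73 * 100 = 86.03

86.03 %


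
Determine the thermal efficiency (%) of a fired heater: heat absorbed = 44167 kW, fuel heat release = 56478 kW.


Furnace efficiency = Q_absorbed / Q_fuel * 100
= 44167 / 56478 * 100 = 78.20

78.20 %


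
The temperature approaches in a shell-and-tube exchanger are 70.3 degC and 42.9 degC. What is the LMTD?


LMTD = (dT1 - dT2) / ln(dT1/dT2)
= (70.3 - 42.9) / ln(70.3 / 42.9) = 27.4 / 0.4939 = 55.48

55.48 degC


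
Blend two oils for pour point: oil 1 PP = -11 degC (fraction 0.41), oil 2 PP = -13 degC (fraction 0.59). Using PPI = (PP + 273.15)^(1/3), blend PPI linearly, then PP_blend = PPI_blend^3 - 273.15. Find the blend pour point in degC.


PPI_1 = (-11 + 273.15)^(1/3) = 6.400049
PPI_2 = (-13 + 273.15)^(1/3) = 6.383731
PPI_blend = 0.41 * 6.400049 + 0.59 * 6.383731 = 6.390421
PP_blend = 6.390421^3 - 273.15 = 260.9687 - 273.15 = -12.18

-12.18 degC


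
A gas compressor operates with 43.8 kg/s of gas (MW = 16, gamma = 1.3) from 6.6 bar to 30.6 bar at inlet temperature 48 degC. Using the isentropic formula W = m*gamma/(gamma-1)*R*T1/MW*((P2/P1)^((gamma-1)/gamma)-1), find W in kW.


Isentropic work: W = m*(gamma/(gamma-1))*(R*T1/MW)*((P2/P1)^((gamma-1)/gamma) - 1)
T1 = 48 + 273.15 = 321.15 K
Pressure ratio = 30.6 / 6.6 = 4.63636
Exponent = (1.3 - 1)/1.3 = 0.230769
(P2/P1)^exp - 1 = 4.63636^0.230769 - 1 = 0.424732
W = 43.8 * 1.3 / 0.3 * 8.314 * 321.15 / 16 * 0.424732 = 13450

13450 kW


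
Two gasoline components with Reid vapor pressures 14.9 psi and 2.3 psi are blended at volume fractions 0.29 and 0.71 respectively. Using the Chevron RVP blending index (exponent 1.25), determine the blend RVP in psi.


Chevron index: RVP_blend = (sum xi*RVPi^1.25)^(1/1.25)
RVP^1.25 terms: 0.29 * 14.9^1.25 + 0.71 * 2.3^1.25 = 10.5005
RVP_blend = 10.5005^(1/1.25) = 6.561

6.561 psi


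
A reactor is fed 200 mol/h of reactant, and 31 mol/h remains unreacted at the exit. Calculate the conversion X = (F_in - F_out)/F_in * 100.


X = (F_in - F_out) / F_in * 100
Moles reacted = 200 - 31 = 169
X = 169 / 200 * 100
= 0.8450 * 100
= 84.50 %

84.50 %


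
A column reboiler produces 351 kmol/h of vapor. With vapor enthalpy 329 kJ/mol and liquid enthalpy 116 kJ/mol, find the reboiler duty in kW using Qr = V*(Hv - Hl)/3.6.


Qr = 351 * (329 - 116) / 3.6 = 351 * 213 / 3.6 = 20770

20770 kW


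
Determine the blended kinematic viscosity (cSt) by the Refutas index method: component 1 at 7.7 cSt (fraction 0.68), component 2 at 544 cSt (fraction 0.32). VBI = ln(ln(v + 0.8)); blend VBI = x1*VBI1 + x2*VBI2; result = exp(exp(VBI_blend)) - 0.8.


Refutas method: VBN_i = 14.534*ln(ln(visc_i + 0.8)) + 10.975, blended linearly by mass fraction; since VBN is linear in VBI_i = ln(ln(visc_i + 0.8)) and the fractions sum to 1, blend VBI directly: visc = exp(exp(VBI_blend)) - 0.8
VBI_1 = ln(ln(7.7 + 0.8)) = 0.760837
VBI_2 = ln(ln(544 + 0.8)) = 1.84062
VBI_blend = 0.68 * 0.760837 + 0.32 * 1.84062 = 1.10637
visc_blend = exp(exp(1.10637)) - 0.8 = 19.76

19.76 cSt


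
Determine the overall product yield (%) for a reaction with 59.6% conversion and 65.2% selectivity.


Overall yield = conversion (%) * selectivity (%) / 100
Conversion = 59.6%, Selectivity = 65.2%
Y = 59.6 * 65.2 / 100
= 38.8592 %

38.8592 %


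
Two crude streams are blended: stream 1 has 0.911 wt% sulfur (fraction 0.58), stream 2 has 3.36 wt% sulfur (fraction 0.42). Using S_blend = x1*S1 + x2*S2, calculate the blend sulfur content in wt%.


Linear sulfur blending: S_blend = x1*S1 + x2*S2
Contribution 1: 0.58 * 0.911 = 0.52838 wt%
Contribution 2: 0.42 * 3.36 = 1.4112 wt%
S_blend = 0.52838 + 1.4112 = 1.93958

1.93958 wt%


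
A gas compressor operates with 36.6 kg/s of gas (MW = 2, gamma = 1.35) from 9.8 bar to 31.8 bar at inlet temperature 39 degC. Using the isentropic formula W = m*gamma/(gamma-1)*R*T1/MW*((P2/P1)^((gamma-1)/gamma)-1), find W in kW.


Isentropic work: W = m*(gamma/(gamma-1))*(R*T1/MW)*((P2/P1)^((gamma-1)/gamma) - 1)
T1 = 39 + 273.15 = 312.15 K
Pressure ratio = 31.8 / 9.8 = 3.2449
Exponent = (1.35 - 1)/1.35 = 0.259259
(P2/P1)^exp - 1 = 3.2449^0.259259 - 1 = 0.356855
W = 36.6 * 1.35 / 0.35 * 8.314 * 312.15 / 2 * 0.356855 = 65370

65370 kW


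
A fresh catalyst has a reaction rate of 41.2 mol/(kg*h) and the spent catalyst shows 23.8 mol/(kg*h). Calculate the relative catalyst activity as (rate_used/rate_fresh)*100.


Activity (%) = (rate_used / rate_fresh) * 100
rate_used = 23.8, rate_fresh = 41.2
= (23.8 / 41.2) * 100
= 0.5777 * 100 = 57.77

57.77 %


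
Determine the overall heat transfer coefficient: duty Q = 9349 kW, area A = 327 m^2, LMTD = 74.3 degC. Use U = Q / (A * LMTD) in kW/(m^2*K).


From Q = U*A*LMTD, U = Q / (A * LMTD)
U = 9349 / (327 * 74.3) = 9349 / 24296.1 = 0.3848

0.3848 kW/(m^2*K)


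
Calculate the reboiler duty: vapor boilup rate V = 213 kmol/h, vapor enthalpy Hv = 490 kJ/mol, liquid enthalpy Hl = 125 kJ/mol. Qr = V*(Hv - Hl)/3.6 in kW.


Qr = 213 * (490 - 125) / 3.6 = 213 * 365 / 3.6 = 21600

21600 kW


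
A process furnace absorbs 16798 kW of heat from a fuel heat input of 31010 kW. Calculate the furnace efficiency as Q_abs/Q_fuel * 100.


Furnace efficiency = Q_absorbed / Q_fuel * 100
= 16798 / 31010 * 100 = 54.17

54.17 %


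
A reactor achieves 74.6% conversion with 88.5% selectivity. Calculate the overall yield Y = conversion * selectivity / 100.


Overall yield = conversion (%) * selectivity (%) / 100
Conversion = 74.6%, Selectivity = 88.5%
Y = 74.6 * 88.5 / 100
= 66.021 %

66.021 %


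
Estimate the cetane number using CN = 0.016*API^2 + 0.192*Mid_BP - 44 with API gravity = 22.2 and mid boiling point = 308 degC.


CN = 0.016 * 22.2^2 + 0.192 * 308 - 44
CN = 7.88544 + 59.136 - 44 = 23.02144

23.02144


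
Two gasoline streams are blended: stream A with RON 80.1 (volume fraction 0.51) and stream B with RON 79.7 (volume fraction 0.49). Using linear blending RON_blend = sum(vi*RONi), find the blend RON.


Linear blending: RON_blend = sum(vi * RONi)
Contribution 1: 0.51 * 80.1 = 40.851
Contribution 2: 0.49 * 79.7 = 39.053
RON_blend = 40.851 + 39.053 = 79.904

79.904


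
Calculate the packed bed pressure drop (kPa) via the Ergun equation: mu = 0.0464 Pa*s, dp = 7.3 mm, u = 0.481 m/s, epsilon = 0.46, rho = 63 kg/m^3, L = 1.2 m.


dp = 7.3 mm = 0.0073 m
Viscous term = 150*0.0464*0.481*(1-0.46)^2 / (0.0073^2*0.46^3) = 188201
Inertial term = 1.75*63*0.481^2*(1-0.46) / (0.0073*0.46^3) = 19385
dP/L = 188201 + 19385 = 207586 Pa/m
dP = 207586 * 1.2 / 1000 = 249.1 kPa

249.1 kPa


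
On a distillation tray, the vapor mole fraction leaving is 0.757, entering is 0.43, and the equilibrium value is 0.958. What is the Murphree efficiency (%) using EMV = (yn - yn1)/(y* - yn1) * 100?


Murphree vapor efficiency: EMV = (y_n - y_(n-1)) / (y*_n - y_(n-1)) * 100
EMV = (0.757 - 0.43) / (0.958 - 0.43) * 100 = 0.327 / 0.528 * 100 = 61.93

61.93 %


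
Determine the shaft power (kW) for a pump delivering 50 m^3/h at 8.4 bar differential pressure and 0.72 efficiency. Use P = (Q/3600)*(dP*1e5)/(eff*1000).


Q = 50 / 3600 = 0.0138889 m^3/s
P = 0.0138889 * (8.4 * 1e5) / 0.72 / 1000 = 16.20

16.20 kW


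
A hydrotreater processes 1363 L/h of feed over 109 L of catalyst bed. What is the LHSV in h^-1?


LHSV = volumetric feed rate / catalyst volume
= 1363 L/h / 109 L
= 12.50 h^-1

12.50 h^-1


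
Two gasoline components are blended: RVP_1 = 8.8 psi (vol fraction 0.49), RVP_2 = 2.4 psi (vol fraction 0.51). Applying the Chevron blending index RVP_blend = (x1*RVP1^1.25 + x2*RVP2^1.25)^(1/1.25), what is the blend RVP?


Chevron index: RVP_blend = (sum xi*RVPi^1.25)^(1/1.25)
RVP^1.25 terms: 0.49 * 8.8^1.25 + 0.51 * 2.4^1.25 = 8.95023
RVP_blend = 8.95023^(1/1.25) = 5.774

5.774 psi


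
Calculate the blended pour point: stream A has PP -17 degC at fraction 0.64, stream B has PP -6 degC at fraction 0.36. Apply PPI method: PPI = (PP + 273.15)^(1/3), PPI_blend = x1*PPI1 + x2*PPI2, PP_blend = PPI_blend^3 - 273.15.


PPI_1 = (-17 + 273.15)^(1/3) = 6.350844
PPI_2 = (-6 + 273.15)^(1/3) = 6.440482
PPI_blend = 0.64 * 6.350844 + 0.36 * 6.440482 = 6.383114
PP_blend = 6.383114^3 - 273.15 = 260.0745 - 273.15 = -13.08

-13.08 degC


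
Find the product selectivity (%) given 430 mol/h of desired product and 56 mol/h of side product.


Selectivity = desired / (desired + undesired) * 100
Total products = 430 + 56 = 486 mol/h
S = 430 / 486 * 100
= 0.8848 * 100
= 88.48 %

88.48 %


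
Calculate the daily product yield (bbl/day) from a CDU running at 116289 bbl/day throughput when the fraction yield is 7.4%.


Crude throughput = 116289 bbl/day
Fraction yield = 7.4%
yield = throughput * fraction / 100
yield = 116289 * 7.4 / 100 = 8605.386

8605.386 bbl/day


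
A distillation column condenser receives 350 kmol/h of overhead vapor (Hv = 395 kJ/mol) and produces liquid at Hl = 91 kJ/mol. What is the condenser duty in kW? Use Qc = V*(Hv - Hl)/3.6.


Qc = 350 * (395 - 91) / 3.6 = 350 * 304 / 3.6 = 29560

29560 kW


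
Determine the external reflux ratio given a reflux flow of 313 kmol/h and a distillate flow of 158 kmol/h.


Reflux ratio definition: R = L / D (liquid returned / distillate withdrawn)
L = 313 kmol/h, D = 158 kmol/h
R = 313 / 158 = 1.981

1.981


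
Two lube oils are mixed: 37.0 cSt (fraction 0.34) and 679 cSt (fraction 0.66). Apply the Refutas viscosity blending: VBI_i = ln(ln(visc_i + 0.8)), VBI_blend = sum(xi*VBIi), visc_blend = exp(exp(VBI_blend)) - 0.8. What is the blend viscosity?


Refutas method: VBN_i = 14.534*ln(ln(visc_i + 0.8)) + 10.975, blended linearly by mass fraction; since VBN is linear in VBI_i = ln(ln(visc_i + 0.8)) and the fractions sum to 1, blend VBI directly: visc = exp(exp(VBI_blend)) - 0.8
VBI_1 = ln(ln(37.0 + 0.8)) = 1.28987
VBI_2 = ln(ln(679 + 0.8)) = 1.87515
VBI_blend = 0.34 * 1.28987 + 0.66 * 1.87515 = 1.67615
visc_blend = exp(exp(1.67615)) - 0.8 = 208.7

208.7 cSt


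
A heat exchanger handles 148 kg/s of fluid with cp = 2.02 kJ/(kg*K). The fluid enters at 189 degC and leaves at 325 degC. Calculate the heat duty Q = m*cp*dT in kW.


Q = m_dot * cp * delta_T
delta_T = 325 - 189 = 136 K
Q = 148 * 2.02 * 136
= 298.96 * 136
= 40658.56 kW

40658.56 kW


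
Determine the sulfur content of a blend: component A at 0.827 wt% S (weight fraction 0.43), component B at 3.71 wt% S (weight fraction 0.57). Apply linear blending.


Linear sulfur blending: S_blend = x1*S1 + x2*S2
Contribution 1: 0.43 * 0.827 = 0.35561 wt%
Contribution 2: 0.57 * 3.71 = 2.1147 wt%
S_blend = 0.35561 + 2.1147 = 2.47031

2.47031 wt%


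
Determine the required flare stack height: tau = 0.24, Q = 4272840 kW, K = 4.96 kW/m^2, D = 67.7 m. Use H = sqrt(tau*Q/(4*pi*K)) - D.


tau*Q/(4*pi*K) = 0.24 * 4272840 / (4 * pi * 4.96) = 16452.7
sqrt(16452.7) = 128.268
H = 128.268 - 67.7 = 60.57

60.57 m


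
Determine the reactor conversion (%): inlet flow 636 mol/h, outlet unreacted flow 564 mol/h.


X = (F_in - F_out) / F_in * 100
Moles reacted = 636 - 564 = 72
X = 72 / 636 * 100
= 0.1132 * 100
= 11.32 %

11.32 %


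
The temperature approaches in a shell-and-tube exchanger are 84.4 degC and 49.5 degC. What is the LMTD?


LMTD = (dT1 - dT2) / ln(dT1/dT2)
= (84.4 - 49.5) / ln(84.4 / 49.5) = 34.9 / 0.533595 = 65.41

65.41 degC


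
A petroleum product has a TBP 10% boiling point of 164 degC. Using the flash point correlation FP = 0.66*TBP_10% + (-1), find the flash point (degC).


FP = 0.66 * 164 + (-1) = 107.24

107.24 degC


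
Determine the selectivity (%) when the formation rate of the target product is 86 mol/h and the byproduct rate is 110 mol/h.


Selectivity = desired / (desired + undesired) * 100
Total products = 86 + 110 = 196 mol/h
S = 86 / 196 * 100
= 0.4388 * 100
= 43.88 %

43.88 %


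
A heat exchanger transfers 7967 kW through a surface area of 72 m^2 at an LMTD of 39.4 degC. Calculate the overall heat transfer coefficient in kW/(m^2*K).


From Q = U*A*LMTD, U = Q / (A * LMTD)
U = 7967 / (72 * 39.4) = 7967 / 2836.8 = 2.808

2.808 kW/(m^2*K)
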